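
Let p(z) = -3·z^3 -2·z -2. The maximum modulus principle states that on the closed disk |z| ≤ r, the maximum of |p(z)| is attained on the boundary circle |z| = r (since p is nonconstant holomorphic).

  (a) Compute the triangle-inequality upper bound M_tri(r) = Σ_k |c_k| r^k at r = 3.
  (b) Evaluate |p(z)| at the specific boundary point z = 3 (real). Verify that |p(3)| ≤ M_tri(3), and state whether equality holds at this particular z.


Coefficients: c_0 = -2, c_1 = -2, c_2 = 0, c_3 = -3. Radius r = 3.
Part (a). Triangle bound: M_tri(r) = Σ_k |c_k| r^k
  = |-2|·3^0 + |-2|·3^1 + |0|·3^2 + |-3|·3^3
  = 2 + 6 + 0 + 81 = 89.
This bounds M(r) := max_{|z|=r} |p(z)| from above; equality holds iff all terms c_k z^k can be made to align in phase at a single z on |z|=r.
Part (b). At z = 3 (real, on the circle |z| = r):
  p(3) = (-2)·3^0 + (-2)·3^1 + (0)·3^2 + (-3)·3^3 = -89.
  |p(3)| = 89.
Since all nonzero coefficients share the same sign, |p(3)| = 89 = M_tri(3); the triangle bound is attained at z = 3, so in fact M(r) = 89.

M_tri(3) = 89; |p(3)| = 89; equality at z=3: yes.


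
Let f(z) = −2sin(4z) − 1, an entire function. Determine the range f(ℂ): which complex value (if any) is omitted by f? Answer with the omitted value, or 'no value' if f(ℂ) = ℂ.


Little Picard bounds the complement of f(ℂ) to at most one point.
sin is entire and surjective onto ℂ: for every w ∈ ℂ, sin(ζ) = w has a solution ζ ∈ ℂ (e.g., via the complex inverse arcsin). With ζ = 4z this gives z = ζ/(4). Then -2·sin(4z) takes every value in -2·ℂ = ℂ, and adding -1 is a bijection of ℂ. So f is surjective and omits no value. (Note: only on the real line is sin bounded by [−1, 1].)

Omitted value: no value.


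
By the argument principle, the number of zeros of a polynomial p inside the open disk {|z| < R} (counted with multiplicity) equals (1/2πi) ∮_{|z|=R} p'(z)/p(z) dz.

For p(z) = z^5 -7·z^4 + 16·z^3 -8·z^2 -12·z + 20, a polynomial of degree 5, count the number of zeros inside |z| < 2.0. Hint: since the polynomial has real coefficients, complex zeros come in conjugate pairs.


The zeros of p are: (1 + 1i), (1 - 1i), -1, (3 + 1i), (3 - 1i).
Their magnitudes are: 1.414, 1.414, 1, 3.162, 3.162.
Zeros with |z| < R = 2.0: (1 + 1i), (1 - 1i), -1.
Count = 3.
By the argument principle, (1/2πi) ∮_{|z|=R} p'(z)/p(z) dz equals exactly this count.

Number of zeros inside |z| < 2.0: 3.


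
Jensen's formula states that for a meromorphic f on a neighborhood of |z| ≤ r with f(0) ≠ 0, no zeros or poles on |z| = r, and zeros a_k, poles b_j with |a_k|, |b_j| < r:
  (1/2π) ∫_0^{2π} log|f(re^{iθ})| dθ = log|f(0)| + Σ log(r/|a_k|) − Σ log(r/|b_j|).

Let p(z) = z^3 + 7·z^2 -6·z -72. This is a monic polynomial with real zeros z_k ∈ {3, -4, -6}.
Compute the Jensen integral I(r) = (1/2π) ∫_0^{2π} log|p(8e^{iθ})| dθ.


Zeros: -6, -4, 3; r = 8.
Inside |z| < r: -6, -4, 3. Outside (|z| ≥ r): ∅.
p(0) = -72, so log|p(0)| = log(72) = 4.2767.
Apply Jensen: I(r) = log|p(0)| + Σ_k log(r/|z_k|), summed over zeros inside |z| < r.
  log(r/|z_k|) for z_k = 3: log(8/3) = 0.9808
  log(r/|z_k|) for z_k = -4: log(8/4) = 0.6931
  log(r/|z_k|) for z_k = -6: log(8/6) = 0.2877
Sum over inside zeros: 1.9617.
I(r) = log|p(0)| + (inside sum) = 4.2767 + 1.9617 = 6.2383.
Closed form (all zeros inside, monic): I(r) = n·log(r) = 3·log(8) = 6.2383. ✓

I(r) ≈ 6.2383.


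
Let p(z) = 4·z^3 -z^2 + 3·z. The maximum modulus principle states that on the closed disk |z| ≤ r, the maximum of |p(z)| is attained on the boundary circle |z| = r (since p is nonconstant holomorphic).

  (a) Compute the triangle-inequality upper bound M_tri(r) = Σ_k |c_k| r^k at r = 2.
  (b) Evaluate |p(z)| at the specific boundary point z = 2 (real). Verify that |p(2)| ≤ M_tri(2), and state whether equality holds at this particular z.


Coefficients: c_0 = 0, c_1 = 3, c_2 = -1, c_3 = 4. Radius r = 2.
Part (a). Triangle bound: M_tri(r) = Σ_k |c_k| r^k
  = |0|·2^0 + |3|·2^1 + |-1|·2^2 + |4|·2^3
  = 0 + 6 + 4 + 32 = 42.
This bounds M(r) := max_{|z|=r} |p(z)| from above; equality holds iff all terms c_k z^k can be made to align in phase at a single z on |z|=r.
Part (b). At z = 2 (real, on the circle |z| = r):
  p(2) = (0)·2^0 + (3)·2^1 + (-1)·2^2 + (4)·2^3 = 34.
  |p(2)| = 34.
Check: |p(2)| = 34 ≤ 42 = M_tri(2). ✓ Equality does not hold at z = 2 (the coefficients have mixed signs, so the terms do not all align in phase there).

M_tri(2) = 42; |p(2)| = 34; equality at z=2: no.


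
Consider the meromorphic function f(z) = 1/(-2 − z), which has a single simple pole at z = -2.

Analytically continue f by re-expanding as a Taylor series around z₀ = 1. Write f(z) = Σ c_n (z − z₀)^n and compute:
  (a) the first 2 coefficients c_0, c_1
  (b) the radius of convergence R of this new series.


Let w = z − z₀, so z = z₀ + w.
Then -2 − z = -2 − (z₀ + w) = (-2 − z₀) − w = -3 − w.
f(z) = 1/(-3 − w) = (1/(-3)) · 1/(1 − w/(-3)) = Σ_{n≥0} w^n / (-3)^(n+1).
So c_n = 1/(-3)^(n+1):
  c_0 = 1/(-3)^1 = -1/3.
  c_1 = 1/(-3)^2 = 1/9.
The series is valid for |w/d| < 1, i.e. |z − z₀| < |d|.
Radius of convergence: R = |-2 − z₀| = |-3| = 3 (distance from z₀ to the singularity z = -2).

c_0 = -1/3, c_1 = 1/9; R = 3.


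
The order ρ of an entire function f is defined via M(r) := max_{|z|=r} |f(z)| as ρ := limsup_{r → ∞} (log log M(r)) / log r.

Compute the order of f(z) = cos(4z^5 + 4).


Write cos(w) = (e^{iw} ± e^{−iw})/(2 or 2i), so |cos(w)| ≤ e^{|w|}. With w = 4z^5 + 4, |w| ≤ 4r^5 + 4 on |z|=r, giving M(r) ≤ e^{4r^5 + 4} and ρ ≤ 5. For the lower bound, choose z on |z|=r with 4z^5 purely imaginary of modulus 4r^5; then |cos(4z^5 + 4)| grows like e^{4r^5}/2, so ρ ≥ 5. Hence ρ = 5.
Therefore ρ = 5.

Order ρ = 5.


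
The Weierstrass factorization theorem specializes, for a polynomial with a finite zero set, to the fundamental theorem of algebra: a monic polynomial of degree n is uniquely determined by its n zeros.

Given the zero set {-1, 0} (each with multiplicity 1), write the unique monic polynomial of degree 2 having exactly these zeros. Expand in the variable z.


The polynomial is p(z) = ∏_{α ∈ S} (z − α), where S = {-1, 0}.
Expanding the product yields: p(z) = z^2 + z.
The resulting polynomial has degree 2 and real coefficients as required.

p(z) = z^2 + z.


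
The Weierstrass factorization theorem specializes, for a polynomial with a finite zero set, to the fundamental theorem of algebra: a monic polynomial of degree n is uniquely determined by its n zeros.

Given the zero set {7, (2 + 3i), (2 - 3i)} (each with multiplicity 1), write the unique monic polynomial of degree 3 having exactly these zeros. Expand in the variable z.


The polynomial is p(z) = ∏_{α ∈ S} (z − α), where S = {7, (2 + 3i), (2 - 3i)}.
Expanding the product yields: p(z) = z^3 -11·z^2 + 41·z -91.
Note conjugate pairs combine to real quadratics: (z − (2+3i))(z − (2−3i)) = z² − 4z + 13.
The resulting polynomial has degree 3 and real coefficients as required.

p(z) = z^3 -11·z^2 + 41·z -91.


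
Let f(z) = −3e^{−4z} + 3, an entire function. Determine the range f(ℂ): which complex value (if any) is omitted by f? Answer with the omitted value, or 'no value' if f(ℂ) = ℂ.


Little Picard bounds the complement of f(ℂ) to at most one point.
e^{−4z} is never zero on ℂ, so -3·e^{−4z} takes every value in ℂ ∖ {0}. Adding 3 shifts the range to ℂ ∖ {3}. Thus f omits exactly the value 3.

Omitted value: 3.


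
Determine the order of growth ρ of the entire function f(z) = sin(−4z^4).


Write sin(w) = (e^{iw} ± e^{−iw})/(2 or 2i), so |sin(w)| ≤ e^{|w|}. With w = −4z^4, |w| ≤ 4r^4 + 0 on |z|=r, giving M(r) ≤ e^{4r^4 + 0} and ρ ≤ 4. For the lower bound, choose z on |z|=r with -4z^4 purely imaginary of modulus 4r^4; then |sin(−4z^4)| grows like e^{4r^4}/2, so ρ ≥ 4. Hence ρ = 4.
Therefore ρ = 4.

Order ρ = 4.


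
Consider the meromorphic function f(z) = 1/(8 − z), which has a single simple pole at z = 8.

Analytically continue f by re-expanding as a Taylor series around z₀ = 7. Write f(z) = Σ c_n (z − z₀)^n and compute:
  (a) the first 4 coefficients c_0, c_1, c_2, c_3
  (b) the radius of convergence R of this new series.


Let w = z − z₀, so z = z₀ + w.
Then 8 − z = 8 − (z₀ + w) = (8 − z₀) − w = 1 − w.
f(z) = 1/(1 − w) = (1/(1)) · 1/(1 − w/(1)) = Σ_{n≥0} w^n / (1)^(n+1).
So c_n = 1/(1)^(n+1):
  c_0 = 1/(1)^1 = 1.
  c_1 = 1/(1)^2 = 1.
  c_2 = 1/(1)^3 = 1.
  c_3 = 1/(1)^4 = 1.
The series is valid for |w/d| < 1, i.e. |z − z₀| < |d|.
Radius of convergence: R = |8 − z₀| = |1| = 1 (distance from z₀ to the singularity z = 8).

c_0 = 1, c_1 = 1, c_2 = 1, c_3 = 1; R = 1.


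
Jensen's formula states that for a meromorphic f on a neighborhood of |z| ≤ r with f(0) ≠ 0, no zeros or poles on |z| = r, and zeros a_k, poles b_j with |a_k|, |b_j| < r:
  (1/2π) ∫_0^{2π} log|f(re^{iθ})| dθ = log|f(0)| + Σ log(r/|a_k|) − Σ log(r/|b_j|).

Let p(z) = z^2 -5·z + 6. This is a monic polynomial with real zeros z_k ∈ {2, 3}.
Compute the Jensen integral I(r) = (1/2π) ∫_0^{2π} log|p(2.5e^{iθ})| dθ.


Zeros: 2, 3; r = 2.5.
Inside |z| < r: 2. Outside (|z| ≥ r): 3.
p(0) = 6, so log|p(0)| = log(6) = 1.7918.
Apply Jensen: I(r) = log|p(0)| + Σ_k log(r/|z_k|), summed over zeros inside |z| < r.
  log(r/|z_k|) for z_k = 2: log(2.5/2) = 0.2231
  Outside zeros (3) contribute nothing to the Jensen sum.
Sum over inside zeros: 0.2231.
I(r) = log|p(0)| + (inside sum) = 1.7918 + 0.2231 = 2.0149.
Note: since some zeros are outside |z| ≤ r, the simplified n·log(r) form does NOT apply — only the inside zeros contribute.

I(r) ≈ 2.0149.


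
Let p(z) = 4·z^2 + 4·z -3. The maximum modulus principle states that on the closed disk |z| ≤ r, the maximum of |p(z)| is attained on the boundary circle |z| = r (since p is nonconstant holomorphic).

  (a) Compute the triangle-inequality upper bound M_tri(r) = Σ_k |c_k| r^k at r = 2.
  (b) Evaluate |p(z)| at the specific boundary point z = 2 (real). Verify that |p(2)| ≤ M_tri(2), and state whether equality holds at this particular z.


Coefficients: c_0 = -3, c_1 = 4, c_2 = 4. Radius r = 2.
Part (a). Triangle bound: M_tri(r) = Σ_k |c_k| r^k
  = |-3|·2^0 + |4|·2^1 + |4|·2^2
  = 3 + 8 + 16 = 27.
This bounds M(r) := max_{|z|=r} |p(z)| from above; equality holds iff all terms c_k z^k can be made to align in phase at a single z on |z|=r.
Part (b). At z = 2 (real, on the circle |z| = r):
  p(2) = (-3)·2^0 + (4)·2^1 + (4)·2^2 = 21.
  |p(2)| = 21.
Check: |p(2)| = 21 ≤ 27 = M_tri(2). ✓ Equality does not hold at z = 2 (the coefficients have mixed signs, so the terms do not all align in phase there).

M_tri(2) = 27; |p(2)| = 21; equality at z=2: no.


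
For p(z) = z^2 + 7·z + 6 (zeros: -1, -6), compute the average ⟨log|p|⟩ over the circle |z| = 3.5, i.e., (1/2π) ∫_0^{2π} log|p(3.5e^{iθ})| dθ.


Zeros: -6, -1; r = 3.5.
Inside |z| < r: -1. Outside (|z| ≥ r): -6.
p(0) = 6, so log|p(0)| = log(6) = 1.7918.
Apply Jensen: I(r) = log|p(0)| + Σ_k log(r/|z_k|), summed over zeros inside |z| < r.
  log(r/|z_k|) for z_k = -1: log(3.5/1) = 1.2528
  Outside zeros (-6) contribute nothing to the Jensen sum.
Sum over inside zeros: 1.2528.
I(r) = log|p(0)| + (inside sum) = 1.7918 + 1.2528 = 3.0445.
Note: since some zeros are outside |z| ≤ r, the simplified n·log(r) form does NOT apply — only the inside zeros contribute.

I(r) ≈ 3.0445.


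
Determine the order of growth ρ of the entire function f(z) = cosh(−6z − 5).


cosh(w) is a linear combination of e^{iw} and e^{−iw} (or e^w, e^{−w} in the hyperbolic case), so |cosh(w)| ≤ e^{|w|}. With w = −6z − 5, |w| ≤ 6|z| + 5 = 6r + 5 on |z| = r, giving M(r) ≤ e^{6r + 5}, so ρ ≤ 1. On a suitable ray (z = it for sin/cos; z = t for sinh/cosh, t real → ∞), |cosh(−6z − 5)| grows like e^{6|t|}/2, so ρ ≥ 1. Hence ρ = 1.
Therefore ρ = 1.

Order ρ = 1.


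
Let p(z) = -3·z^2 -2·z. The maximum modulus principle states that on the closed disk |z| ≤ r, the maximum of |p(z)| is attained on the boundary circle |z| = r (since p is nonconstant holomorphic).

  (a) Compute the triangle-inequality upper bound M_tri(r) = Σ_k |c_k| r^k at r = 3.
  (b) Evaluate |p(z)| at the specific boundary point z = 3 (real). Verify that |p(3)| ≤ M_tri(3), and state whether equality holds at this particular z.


Coefficients: c_0 = 0, c_1 = -2, c_2 = -3. Radius r = 3.
Part (a). Triangle bound: M_tri(r) = Σ_k |c_k| r^k
  = |0|·3^0 + |-2|·3^1 + |-3|·3^2
  = 0 + 6 + 27 = 33.
This bounds M(r) := max_{|z|=r} |p(z)| from above; equality holds iff all terms c_k z^k can be made to align in phase at a single z on |z|=r.
Part (b). At z = 3 (real, on the circle |z| = r):
  p(3) = (0)·3^0 + (-2)·3^1 + (-3)·3^2 = -33.
  |p(3)| = 33.
Since all nonzero coefficients share the same sign, |p(3)| = 33 = M_tri(3); the triangle bound is attained at z = 3, so in fact M(r) = 33.

M_tri(3) = 33; |p(3)| = 33; equality at z=3: yes.


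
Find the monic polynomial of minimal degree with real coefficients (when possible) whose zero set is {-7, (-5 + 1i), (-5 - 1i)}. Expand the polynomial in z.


The polynomial is p(z) = ∏_{α ∈ S} (z − α), where S = {-7, (-5 + 1i), (-5 - 1i)}.
Expanding the product yields: p(z) = z^3 + 17·z^2 + 96·z + 182.
Note conjugate pairs combine to real quadratics: (z − (-5+1i))(z − (-5−1i)) = z² + 10z + 26.
The resulting polynomial has degree 3 and real coefficients as required.

p(z) = z^3 + 17·z^2 + 96·z + 182.


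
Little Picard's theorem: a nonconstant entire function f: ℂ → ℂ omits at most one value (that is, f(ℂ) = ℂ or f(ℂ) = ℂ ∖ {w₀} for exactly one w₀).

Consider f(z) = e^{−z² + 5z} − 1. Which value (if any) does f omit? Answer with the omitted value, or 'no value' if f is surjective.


Little Picard bounds the complement of f(ℂ) to at most one point.
The exponent g(z) = −z² + 5z is a nonconstant polynomial, hence surjective onto ℂ. So e^{g(z)} takes every value in {e^w : w ∈ ℂ} = ℂ ∖ {0}. Adding -1 shifts the range to ℂ ∖ {-1}. f omits exactly -1.

Omitted value: -1.


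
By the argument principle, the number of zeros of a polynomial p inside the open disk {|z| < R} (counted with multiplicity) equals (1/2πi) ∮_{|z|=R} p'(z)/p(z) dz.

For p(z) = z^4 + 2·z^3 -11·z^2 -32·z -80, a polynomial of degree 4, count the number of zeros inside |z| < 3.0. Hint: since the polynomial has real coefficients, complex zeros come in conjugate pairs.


The zeros of p are: 4, (-1 + 2i), (-1 - 2i), -4.
Their magnitudes are: 4, 2.236, 2.236, 4.
Zeros with |z| < R = 3.0: (-1 + 2i), (-1 - 2i).
Count = 2.
By the argument principle, (1/2πi) ∮_{|z|=R} p'(z)/p(z) dz equals exactly this count.

Number of zeros inside |z| < 3.0: 2.


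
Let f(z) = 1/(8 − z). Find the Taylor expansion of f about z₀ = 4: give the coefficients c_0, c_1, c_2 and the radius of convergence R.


Let w = z − z₀, so z = z₀ + w.
Then 8 − z = 8 − (z₀ + w) = (8 − z₀) − w = 4 − w.
f(z) = 1/(4 − w) = (1/(4)) · 1/(1 − w/(4)) = Σ_{n≥0} w^n / (4)^(n+1).
So c_n = 1/(4)^(n+1):
  c_0 = 1/(4)^1 = 1/4.
  c_1 = 1/(4)^2 = 1/16.
  c_2 = 1/(4)^3 = 1/64.
The series is valid for |w/d| < 1, i.e. |z − z₀| < |d|.
Radius of convergence: R = |8 − z₀| = |4| = 4 (distance from z₀ to the singularity z = 8).

c_0 = 1/4, c_1 = 1/16, c_2 = 1/64; R = 4.


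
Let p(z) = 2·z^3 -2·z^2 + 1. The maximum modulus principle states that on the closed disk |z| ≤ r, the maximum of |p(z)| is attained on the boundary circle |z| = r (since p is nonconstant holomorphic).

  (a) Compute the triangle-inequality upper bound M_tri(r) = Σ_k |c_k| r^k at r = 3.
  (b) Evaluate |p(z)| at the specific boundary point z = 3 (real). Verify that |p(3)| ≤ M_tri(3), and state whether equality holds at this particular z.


Coefficients: c_0 = 1, c_1 = 0, c_2 = -2, c_3 = 2. Radius r = 3.
Part (a). Triangle bound: M_tri(r) = Σ_k |c_k| r^k
  = |1|·3^0 + |0|·3^1 + |-2|·3^2 + |2|·3^3
  = 1 + 0 + 18 + 54 = 73.
This bounds M(r) := max_{|z|=r} |p(z)| from above; equality holds iff all terms c_k z^k can be made to align in phase at a single z on |z|=r.
Part (b). At z = 3 (real, on the circle |z| = r):
  p(3) = (1)·3^0 + (0)·3^1 + (-2)·3^2 + (2)·3^3 = 37.
  |p(3)| = 37.
Check: |p(3)| = 37 ≤ 73 = M_tri(3). ✓ Equality does not hold at z = 3 (the coefficients have mixed signs, so the terms do not all align in phase there).

M_tri(3) = 73; |p(3)| = 37; equality at z=3: no.


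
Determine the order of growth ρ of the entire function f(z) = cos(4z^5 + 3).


Write cos(w) = (e^{iw} ± e^{−iw})/(2 or 2i), so |cos(w)| ≤ e^{|w|}. With w = 4z^5 + 3, |w| ≤ 4r^5 + 3 on |z|=r, giving M(r) ≤ e^{4r^5 + 3} and ρ ≤ 5. For the lower bound, choose z on |z|=r with 4z^5 purely imaginary of modulus 4r^5; then |cos(4z^5 + 3)| grows like e^{4r^5}/2, so ρ ≥ 5. Hence ρ = 5.
Therefore ρ = 5.

Order ρ = 5.


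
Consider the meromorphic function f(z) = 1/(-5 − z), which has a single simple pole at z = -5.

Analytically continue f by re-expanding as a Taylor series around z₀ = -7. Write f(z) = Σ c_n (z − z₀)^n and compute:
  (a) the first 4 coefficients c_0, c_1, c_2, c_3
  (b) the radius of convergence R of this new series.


Let w = z − z₀, so z = z₀ + w.
Then -5 − z = -5 − (z₀ + w) = (-5 − z₀) − w = 2 − w.
f(z) = 1/(2 − w) = (1/(2)) · 1/(1 − w/(2)) = Σ_{n≥0} w^n / (2)^(n+1).
So c_n = 1/(2)^(n+1):
  c_0 = 1/(2)^1 = 1/2.
  c_1 = 1/(2)^2 = 1/4.
  c_2 = 1/(2)^3 = 1/8.
  c_3 = 1/(2)^4 = 1/16.
The series is valid for |w/d| < 1, i.e. |z − z₀| < |d|.
Radius of convergence: R = |-5 − z₀| = |2| = 2 (distance from z₀ to the singularity z = -5).

c_0 = 1/2, c_1 = 1/4, c_2 = 1/8, c_3 = 1/16; R = 2.


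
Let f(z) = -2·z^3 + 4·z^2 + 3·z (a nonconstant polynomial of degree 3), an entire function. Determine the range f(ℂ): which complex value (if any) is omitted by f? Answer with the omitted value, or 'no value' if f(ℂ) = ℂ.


Little Picard bounds the complement of f(ℂ) to at most one point.
For every w ∈ ℂ, the equation p(z) − w = 0 is a nonconstant polynomial in z and hence has at least one root by the fundamental theorem of algebra. So p is surjective onto ℂ, omitting no value.

Omitted value: no value.


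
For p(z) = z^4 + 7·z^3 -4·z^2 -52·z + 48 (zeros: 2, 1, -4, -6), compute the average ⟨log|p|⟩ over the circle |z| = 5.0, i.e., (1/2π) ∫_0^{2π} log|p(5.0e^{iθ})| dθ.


Zeros: -6, -4, 1, 2; r = 5.0.
Inside |z| < r: -4, 1, 2. Outside (|z| ≥ r): -6.
p(0) = 48, so log|p(0)| = log(48) = 3.8712.
Apply Jensen: I(r) = log|p(0)| + Σ_k log(r/|z_k|), summed over zeros inside |z| < r.
  log(r/|z_k|) for z_k = 2: log(5.0/2) = 0.9163
  log(r/|z_k|) for z_k = 1: log(5.0/1) = 1.6094
  log(r/|z_k|) for z_k = -4: log(5.0/4) = 0.2231
  Outside zeros (-6) contribute nothing to the Jensen sum.
Sum over inside zeros: 2.7489.
I(r) = log|p(0)| + (inside sum) = 3.8712 + 2.7489 = 6.6201.
Note: since some zeros are outside |z| ≤ r, the simplified n·log(r) form does NOT apply — only the inside zeros contribute.

I(r) ≈ 6.6201.


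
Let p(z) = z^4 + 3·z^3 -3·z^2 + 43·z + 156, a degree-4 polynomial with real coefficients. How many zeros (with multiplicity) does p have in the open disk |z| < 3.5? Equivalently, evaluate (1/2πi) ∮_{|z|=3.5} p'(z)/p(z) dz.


The zeros of p are: -4, (2 + 3i), (2 - 3i), -3.
Their magnitudes are: 4, 3.606, 3.606, 3.
Zeros with |z| < R = 3.5: -3.
Count = 1.
By the argument principle, (1/2πi) ∮_{|z|=R} p'(z)/p(z) dz equals exactly this count.

Number of zeros inside |z| < 3.5: 1.


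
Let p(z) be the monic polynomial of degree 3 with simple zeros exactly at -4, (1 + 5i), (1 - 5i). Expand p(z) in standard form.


The polynomial is p(z) = ∏_{α ∈ S} (z − α), where S = {-4, (1 + 5i), (1 - 5i)}.
Expanding the product yields: p(z) = z^3 + 2·z^2 + 18·z + 104.
Note conjugate pairs combine to real quadratics: (z − (1+5i))(z − (1−5i)) = z² − 2z + 26.
The resulting polynomial has degree 3 and real coefficients as required.

p(z) = z^3 + 2·z^2 + 18·z + 104.


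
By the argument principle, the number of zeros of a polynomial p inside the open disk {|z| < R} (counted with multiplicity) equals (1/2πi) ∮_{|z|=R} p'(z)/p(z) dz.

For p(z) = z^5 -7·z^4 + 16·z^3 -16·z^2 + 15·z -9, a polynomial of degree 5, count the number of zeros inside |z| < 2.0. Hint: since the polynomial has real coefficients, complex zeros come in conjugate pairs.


The zeros of p are: 1, 3, (0 + 1i), (0 - 1i), 3.
Their magnitudes are: 1, 3, 1, 1, 3.
Zeros with |z| < R = 2.0: 1, (0 + 1i), (0 - 1i).
Count = 3.
By the argument principle, (1/2πi) ∮_{|z|=R} p'(z)/p(z) dz equals exactly this count.

Number of zeros inside |z| < 2.0: 3.


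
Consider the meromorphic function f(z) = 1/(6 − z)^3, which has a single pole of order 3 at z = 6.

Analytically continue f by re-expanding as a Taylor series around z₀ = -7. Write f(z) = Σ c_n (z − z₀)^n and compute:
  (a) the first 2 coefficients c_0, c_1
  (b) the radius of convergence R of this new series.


Let w = z − z₀, so z = z₀ + w.
Then 6 − z = 6 − (z₀ + w) = (6 − z₀) − w = 13 − w.
f(z) = 1/(13 − w)^3 = (1/(13)^3) · (1 − w/(13))^{−3}.
By the binomial series (1−u)^{−3} = Σ_{n≥0} C(n+2, 2) u^n for |u|<1, with u = w/(13):
  c_n = C(n+2, 2) / (13)^(n+3).
  c_0 = 1/(13)^3 = 1/2197.
  c_1 = 3/(13)^4 = 3/28561.
The series is valid for |w/d| < 1, i.e. |z − z₀| < |d|.
Radius of convergence: R = |6 − z₀| = |13| = 13 (distance from z₀ to the singularity z = 6).

c_0 = 1/2197, c_1 = 3/28561; R = 13.


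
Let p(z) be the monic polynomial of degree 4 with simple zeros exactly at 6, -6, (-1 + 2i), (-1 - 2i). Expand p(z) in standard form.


The polynomial is p(z) = ∏_{α ∈ S} (z − α), where S = {6, -6, (-1 + 2i), (-1 - 2i)}.
Expanding the product yields: p(z) = z^4 + 2·z^3 -31·z^2 -72·z -180.
Note conjugate pairs combine to real quadratics: (z − (-1+2i))(z − (-1−2i)) = z² + 2z + 5.
The resulting polynomial has degree 4 and real coefficients as required.

p(z) = z^4 + 2·z^3 -31·z^2 -72·z -180.


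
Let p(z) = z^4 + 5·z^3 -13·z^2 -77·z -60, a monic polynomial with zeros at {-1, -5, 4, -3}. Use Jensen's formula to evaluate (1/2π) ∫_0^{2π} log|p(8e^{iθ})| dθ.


Zeros: -5, -3, -1, 4; r = 8.
Inside |z| < r: -5, -3, -1, 4. Outside (|z| ≥ r): ∅.
p(0) = -60, so log|p(0)| = log(60) = 4.0943.
Apply Jensen: I(r) = log|p(0)| + Σ_k log(r/|z_k|), summed over zeros inside |z| < r.
  log(r/|z_k|) for z_k = -1: log(8/1) = 2.0794
  log(r/|z_k|) for z_k = -5: log(8/5) = 0.4700
  log(r/|z_k|) for z_k = 4: log(8/4) = 0.6931
  log(r/|z_k|) for z_k = -3: log(8/3) = 0.9808
Sum over inside zeros: 4.2234.
I(r) = log|p(0)| + (inside sum) = 4.0943 + 4.2234 = 8.3178.
Closed form (all zeros inside, monic): I(r) = n·log(r) = 4·log(8) = 8.3178. ✓

I(r) ≈ 8.3178.


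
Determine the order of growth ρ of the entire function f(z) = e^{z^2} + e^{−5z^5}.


Each summand is entire of order 2 and 5 respectively (as in the single-exponential case). The order of a sum is at most the max of the orders, so ρ ≤ 5. For the lower bound: on |z|=r choose arg z so that -5z^5 is real positive; then |e^{-5z^5}| = e^{5r^5} while |e^{1z^2}| ≤ e^{1r^2} = o(e^{5r^5}). So |f| ≥ e^{5r^5}(1 − o(1)) and ρ ≥ 5. Hence ρ = max(2, 5) = 5.
Therefore ρ = 5.

Order ρ = 5.


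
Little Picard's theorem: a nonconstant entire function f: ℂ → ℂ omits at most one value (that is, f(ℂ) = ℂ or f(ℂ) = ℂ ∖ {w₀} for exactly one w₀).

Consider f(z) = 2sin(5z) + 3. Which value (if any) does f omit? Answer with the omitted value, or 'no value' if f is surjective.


Little Picard bounds the complement of f(ℂ) to at most one point.
sin is entire and surjective onto ℂ: for every w ∈ ℂ, sin(ζ) = w has a solution ζ ∈ ℂ (e.g., via the complex inverse arcsin). With ζ = 5z this gives z = ζ/(5). Then 2·sin(5z) takes every value in 2·ℂ = ℂ, and adding 3 is a bijection of ℂ. So f is surjective and omits no value. (Note: only on the real line is sin bounded by [−1, 1].)

Omitted value: no value.


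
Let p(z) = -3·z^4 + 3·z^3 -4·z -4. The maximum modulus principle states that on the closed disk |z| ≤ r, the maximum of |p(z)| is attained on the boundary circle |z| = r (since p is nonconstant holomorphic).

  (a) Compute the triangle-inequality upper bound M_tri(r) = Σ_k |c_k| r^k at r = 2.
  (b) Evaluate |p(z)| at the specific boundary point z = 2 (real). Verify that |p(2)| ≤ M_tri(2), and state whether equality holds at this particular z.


Coefficients: c_0 = -4, c_1 = -4, c_2 = 0, c_3 = 3, c_4 = -3. Radius r = 2.
Part (a). Triangle bound: M_tri(r) = Σ_k |c_k| r^k
  = |-4|·2^0 + |-4|·2^1 + |0|·2^2 + |3|·2^3 + |-3|·2^4
  = 4 + 8 + 0 + 24 + 48 = 84.
This bounds M(r) := max_{|z|=r} |p(z)| from above; equality holds iff all terms c_k z^k can be made to align in phase at a single z on |z|=r.
Part (b). At z = 2 (real, on the circle |z| = r):
  p(2) = (-4)·2^0 + (-4)·2^1 + (0)·2^2 + (3)·2^3 + (-3)·2^4 = -36.
  |p(2)| = 36.
Check: |p(2)| = 36 ≤ 84 = M_tri(2). ✓ Equality does not hold at z = 2 (the coefficients have mixed signs, so the terms do not all align in phase there).

M_tri(2) = 84; |p(2)| = 36; equality at z=2: no.


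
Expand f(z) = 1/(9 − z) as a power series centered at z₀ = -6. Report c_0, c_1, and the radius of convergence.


Let w = z − z₀, so z = z₀ + w.
Then 9 − z = 9 − (z₀ + w) = (9 − z₀) − w = 15 − w.
f(z) = 1/(15 − w) = (1/(15)) · 1/(1 − w/(15)) = Σ_{n≥0} w^n / (15)^(n+1).
So c_n = 1/(15)^(n+1):
  c_0 = 1/(15)^1 = 1/15.
  c_1 = 1/(15)^2 = 1/225.
The series is valid for |w/d| < 1, i.e. |z − z₀| < |d|.
Radius of convergence: R = |9 − z₀| = |15| = 15 (distance from z₀ to the singularity z = 9).

c_0 = 1/15, c_1 = 1/225; R = 15.


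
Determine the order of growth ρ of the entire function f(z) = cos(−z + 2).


cos(w) is a linear combination of e^{iw} and e^{−iw} (or e^w, e^{−w} in the hyperbolic case), so |cos(w)| ≤ e^{|w|}. With w = −z + 2, |w| ≤ 1|z| + 2 = 1r + 2 on |z| = r, giving M(r) ≤ e^{1r + 2}, so ρ ≤ 1. On a suitable ray (z = it for sin/cos; z = t for sinh/cosh, t real → ∞), |cos(−z + 2)| grows like e^{1|t|}/2, so ρ ≥ 1. Hence ρ = 1.
Therefore ρ = 1.

Order ρ = 1.


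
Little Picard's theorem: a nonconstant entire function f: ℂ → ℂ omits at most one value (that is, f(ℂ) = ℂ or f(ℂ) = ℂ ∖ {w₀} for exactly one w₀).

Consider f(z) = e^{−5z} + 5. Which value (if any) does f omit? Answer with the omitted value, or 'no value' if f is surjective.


Little Picard bounds the complement of f(ℂ) to at most one point.
e^{−5z} is never zero on ℂ, so 1·e^{−5z} takes every value in ℂ ∖ {0}. Adding 5 shifts the range to ℂ ∖ {5}. Thus f omits exactly the value 5.

Omitted value: 5.


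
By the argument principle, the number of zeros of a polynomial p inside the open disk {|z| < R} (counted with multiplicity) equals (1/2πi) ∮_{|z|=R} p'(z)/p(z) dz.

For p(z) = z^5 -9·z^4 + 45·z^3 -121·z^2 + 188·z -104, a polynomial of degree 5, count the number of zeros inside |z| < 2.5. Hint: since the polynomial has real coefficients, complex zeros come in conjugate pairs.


The zeros of p are: (2 + 2i), (2 - 2i), 1, (2 + 3i), (2 - 3i).
Their magnitudes are: 2.828, 2.828, 1, 3.606, 3.606.
Zeros with |z| < R = 2.5: 1.
Count = 1.
By the argument principle, (1/2πi) ∮_{|z|=R} p'(z)/p(z) dz equals exactly this count.

Number of zeros inside |z| < 2.5: 1.


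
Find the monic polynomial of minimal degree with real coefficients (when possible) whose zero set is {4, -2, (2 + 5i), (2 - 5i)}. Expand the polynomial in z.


The polynomial is p(z) = ∏_{α ∈ S} (z − α), where S = {4, -2, (2 + 5i), (2 - 5i)}.
Expanding the product yields: p(z) = z^4 -6·z^3 + 29·z^2 -26·z -232.
Note conjugate pairs combine to real quadratics: (z − (2+5i))(z − (2−5i)) = z² − 4z + 29.
The resulting polynomial has degree 4 and real coefficients as required.

p(z) = z^4 -6·z^3 + 29·z^2 -26·z -232.


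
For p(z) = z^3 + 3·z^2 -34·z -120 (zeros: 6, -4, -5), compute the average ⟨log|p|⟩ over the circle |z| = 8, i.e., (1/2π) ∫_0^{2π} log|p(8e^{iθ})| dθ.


Zeros: -5, -4, 6; r = 8.
Inside |z| < r: -5, -4, 6. Outside (|z| ≥ r): ∅.
p(0) = -120, so log|p(0)| = log(120) = 4.7875.
Apply Jensen: I(r) = log|p(0)| + Σ_k log(r/|z_k|), summed over zeros inside |z| < r.
  log(r/|z_k|) for z_k = 6: log(8/6) = 0.2877
  log(r/|z_k|) for z_k = -4: log(8/4) = 0.6931
  log(r/|z_k|) for z_k = -5: log(8/5) = 0.4700
Sum over inside zeros: 1.4508.
I(r) = log|p(0)| + (inside sum) = 4.7875 + 1.4508 = 6.2383.
Closed form (all zeros inside, monic): I(r) = n·log(r) = 3·log(8) = 6.2383. ✓

I(r) ≈ 6.2383.


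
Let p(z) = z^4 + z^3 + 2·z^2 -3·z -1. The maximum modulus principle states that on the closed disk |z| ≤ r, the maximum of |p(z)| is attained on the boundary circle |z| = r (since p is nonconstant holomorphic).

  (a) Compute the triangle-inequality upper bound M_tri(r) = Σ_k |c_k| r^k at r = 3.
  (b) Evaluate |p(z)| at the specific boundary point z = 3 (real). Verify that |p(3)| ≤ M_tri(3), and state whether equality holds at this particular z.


Coefficients: c_0 = -1, c_1 = -3, c_2 = 2, c_3 = 1, c_4 = 1. Radius r = 3.
Part (a). Triangle bound: M_tri(r) = Σ_k |c_k| r^k
  = |-1|·3^0 + |-3|·3^1 + |2|·3^2 + |1|·3^3 + |1|·3^4
  = 1 + 9 + 18 + 27 + 81 = 136.
This bounds M(r) := max_{|z|=r} |p(z)| from above; equality holds iff all terms c_k z^k can be made to align in phase at a single z on |z|=r.
Part (b). At z = 3 (real, on the circle |z| = r):
  p(3) = (-1)·3^0 + (-3)·3^1 + (2)·3^2 + (1)·3^3 + (1)·3^4 = 116.
  |p(3)| = 116.
Check: |p(3)| = 116 ≤ 136 = M_tri(3). ✓ Equality does not hold at z = 3 (the coefficients have mixed signs, so the terms do not all align in phase there).

M_tri(3) = 136; |p(3)| = 116; equality at z=3: no.


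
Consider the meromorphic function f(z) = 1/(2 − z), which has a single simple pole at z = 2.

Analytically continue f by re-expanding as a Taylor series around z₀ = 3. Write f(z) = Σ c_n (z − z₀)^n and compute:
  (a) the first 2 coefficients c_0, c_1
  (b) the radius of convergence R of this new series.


Let w = z − z₀, so z = z₀ + w.
Then 2 − z = 2 − (z₀ + w) = (2 − z₀) − w = -1 − w.
f(z) = 1/(-1 − w) = (1/(-1)) · 1/(1 − w/(-1)) = Σ_{n≥0} w^n / (-1)^(n+1).
So c_n = 1/(-1)^(n+1):
  c_0 = 1/(-1)^1 = -1.
  c_1 = 1/(-1)^2 = 1.
The series is valid for |w/d| < 1, i.e. |z − z₀| < |d|.
Radius of convergence: R = |2 − z₀| = |-1| = 1 (distance from z₀ to the singularity z = 2).

c_0 = -1, c_1 = 1; R = 1.


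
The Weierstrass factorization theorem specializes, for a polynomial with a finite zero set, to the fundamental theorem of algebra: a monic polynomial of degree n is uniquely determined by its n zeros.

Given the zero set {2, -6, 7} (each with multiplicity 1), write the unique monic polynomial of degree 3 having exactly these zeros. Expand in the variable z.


The polynomial is p(z) = ∏_{α ∈ S} (z − α), where S = {2, -6, 7}.
Expanding the product yields: p(z) = z^3 -3·z^2 -40·z + 84.
The resulting polynomial has degree 3 and real coefficients as required.

p(z) = z^3 -3·z^2 -40·z + 84.


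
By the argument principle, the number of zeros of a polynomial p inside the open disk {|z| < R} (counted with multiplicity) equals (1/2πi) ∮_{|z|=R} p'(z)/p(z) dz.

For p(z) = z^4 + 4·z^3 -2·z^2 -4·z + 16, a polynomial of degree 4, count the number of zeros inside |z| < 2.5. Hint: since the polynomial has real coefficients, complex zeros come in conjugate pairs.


The zeros of p are: -2, -4, (1 + 1i), (1 - 1i).
Their magnitudes are: 2, 4, 1.414, 1.414.
Zeros with |z| < R = 2.5: -2, (1 + 1i), (1 - 1i).
Count = 3.
By the argument principle, (1/2πi) ∮_{|z|=R} p'(z)/p(z) dz equals exactly this count.

Number of zeros inside |z| < 2.5: 3.


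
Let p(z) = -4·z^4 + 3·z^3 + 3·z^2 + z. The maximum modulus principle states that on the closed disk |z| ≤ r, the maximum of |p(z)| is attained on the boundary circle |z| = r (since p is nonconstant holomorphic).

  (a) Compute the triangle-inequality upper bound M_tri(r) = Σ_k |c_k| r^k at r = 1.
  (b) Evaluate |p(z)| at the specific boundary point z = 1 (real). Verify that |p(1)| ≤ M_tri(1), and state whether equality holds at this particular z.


Coefficients: c_0 = 0, c_1 = 1, c_2 = 3, c_3 = 3, c_4 = -4. Radius r = 1.
Part (a). Triangle bound: M_tri(r) = Σ_k |c_k| r^k
  = |0|·1^0 + |1|·1^1 + |3|·1^2 + |3|·1^3 + |-4|·1^4
  = 0 + 1 + 3 + 3 + 4 = 11.
This bounds M(r) := max_{|z|=r} |p(z)| from above; equality holds iff all terms c_k z^k can be made to align in phase at a single z on |z|=r.
Part (b). At z = 1 (real, on the circle |z| = r):
  p(1) = (0)·1^0 + (1)·1^1 + (3)·1^2 + (3)·1^3 + (-4)·1^4 = 3.
  |p(1)| = 3.
Check: |p(1)| = 3 ≤ 11 = M_tri(1). ✓ Equality does not hold at z = 1 (the coefficients have mixed signs, so the terms do not all align in phase there).

M_tri(1) = 11; |p(1)| = 3; equality at z=1: no.


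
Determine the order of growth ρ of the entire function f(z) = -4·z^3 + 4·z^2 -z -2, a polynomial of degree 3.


|f(z)| ≤ Σ|c_k|·r^k = O(r^3) as r → ∞. Polynomial growth is O(e^{r^ε}) for every ε > 0 (since r^3/e^{r^ε} → 0), so ρ ≤ ε for all ε > 0, i.e. ρ = 0. Every nonconstant polynomial has order 0.
Therefore ρ = 0.

Order ρ = 0.


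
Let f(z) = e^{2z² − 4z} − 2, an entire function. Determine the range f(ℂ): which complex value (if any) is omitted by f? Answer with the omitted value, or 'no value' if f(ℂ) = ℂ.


Little Picard bounds the complement of f(ℂ) to at most one point.
The exponent g(z) = 2z² − 4z is a nonconstant polynomial, hence surjective onto ℂ. So e^{g(z)} takes every value in {e^w : w ∈ ℂ} = ℂ ∖ {0}. Adding -2 shifts the range to ℂ ∖ {-2}. f omits exactly -2.

Omitted value: -2.


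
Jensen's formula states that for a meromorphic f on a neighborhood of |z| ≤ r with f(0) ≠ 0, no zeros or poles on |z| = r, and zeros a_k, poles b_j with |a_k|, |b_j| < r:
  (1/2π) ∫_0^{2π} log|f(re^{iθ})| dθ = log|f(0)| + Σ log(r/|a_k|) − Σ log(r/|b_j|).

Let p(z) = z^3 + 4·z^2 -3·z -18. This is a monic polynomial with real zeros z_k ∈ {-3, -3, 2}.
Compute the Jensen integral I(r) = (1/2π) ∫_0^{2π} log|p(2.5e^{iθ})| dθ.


Zeros: -3, -3, 2; r = 2.5.
Inside |z| < r: 2. Outside (|z| ≥ r): -3, -3.
p(0) = -18, so log|p(0)| = log(18) = 2.8904.
Apply Jensen: I(r) = log|p(0)| + Σ_k log(r/|z_k|), summed over zeros inside |z| < r.
  log(r/|z_k|) for z_k = 2: log(2.5/2) = 0.2231
  Outside zeros (-3, -3) contribute nothing to the Jensen sum.
Sum over inside zeros: 0.2231.
I(r) = log|p(0)| + (inside sum) = 2.8904 + 0.2231 = 3.1135.
Note: since some zeros are outside |z| ≤ r, the simplified n·log(r) form does NOT apply — only the inside zeros contribute.

I(r) ≈ 3.1135.


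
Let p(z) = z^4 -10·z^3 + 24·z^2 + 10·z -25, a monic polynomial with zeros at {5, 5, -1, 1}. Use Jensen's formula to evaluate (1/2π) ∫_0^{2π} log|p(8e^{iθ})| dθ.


Zeros: -1, 1, 5, 5; r = 8.
Inside |z| < r: -1, 1, 5, 5. Outside (|z| ≥ r): ∅.
p(0) = -25, so log|p(0)| = log(25) = 3.2189.
Apply Jensen: I(r) = log|p(0)| + Σ_k log(r/|z_k|), summed over zeros inside |z| < r.
  log(r/|z_k|) for z_k = 5: log(8/5) = 0.4700
  log(r/|z_k|) for z_k = 5: log(8/5) = 0.4700
  log(r/|z_k|) for z_k = -1: log(8/1) = 2.0794
  log(r/|z_k|) for z_k = 1: log(8/1) = 2.0794
Sum over inside zeros: 5.0989.
I(r) = log|p(0)| + (inside sum) = 3.2189 + 5.0989 = 8.3178.
Closed form (all zeros inside, monic): I(r) = n·log(r) = 4·log(8) = 8.3178. ✓

I(r) ≈ 8.3178.


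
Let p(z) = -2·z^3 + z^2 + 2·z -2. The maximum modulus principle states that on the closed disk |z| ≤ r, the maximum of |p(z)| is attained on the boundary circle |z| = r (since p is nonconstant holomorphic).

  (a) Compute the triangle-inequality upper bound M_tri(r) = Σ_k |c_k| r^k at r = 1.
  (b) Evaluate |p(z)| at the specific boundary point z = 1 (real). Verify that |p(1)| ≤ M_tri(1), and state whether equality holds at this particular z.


Coefficients: c_0 = -2, c_1 = 2, c_2 = 1, c_3 = -2. Radius r = 1.
Part (a). Triangle bound: M_tri(r) = Σ_k |c_k| r^k
  = |-2|·1^0 + |2|·1^1 + |1|·1^2 + |-2|·1^3
  = 2 + 2 + 1 + 2 = 7.
This bounds M(r) := max_{|z|=r} |p(z)| from above; equality holds iff all terms c_k z^k can be made to align in phase at a single z on |z|=r.
Part (b). At z = 1 (real, on the circle |z| = r):
  p(1) = (-2)·1^0 + (2)·1^1 + (1)·1^2 + (-2)·1^3 = -1.
  |p(1)| = 1.
Check: |p(1)| = 1 ≤ 7 = M_tri(1). ✓ Equality does not hold at z = 1 (the coefficients have mixed signs, so the terms do not all align in phase there).

M_tri(1) = 7; |p(1)| = 1; equality at z=1: no.


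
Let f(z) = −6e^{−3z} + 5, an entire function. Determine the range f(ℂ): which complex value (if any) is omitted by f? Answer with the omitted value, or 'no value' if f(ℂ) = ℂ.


Little Picard bounds the complement of f(ℂ) to at most one point.
e^{−3z} is never zero on ℂ, so -6·e^{−3z} takes every value in ℂ ∖ {0}. Adding 5 shifts the range to ℂ ∖ {5}. Thus f omits exactly the value 5.

Omitted value: 5.


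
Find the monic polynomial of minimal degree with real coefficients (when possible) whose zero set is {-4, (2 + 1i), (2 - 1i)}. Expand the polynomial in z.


The polynomial is p(z) = ∏_{α ∈ S} (z − α), where S = {-4, (2 + 1i), (2 - 1i)}.
Expanding the product yields: p(z) = z^3 -11·z + 20.
Note conjugate pairs combine to real quadratics: (z − (2+1i))(z − (2−1i)) = z² − 4z + 5.
The resulting polynomial has degree 3 and real coefficients as required.

p(z) = z^3 -11·z + 20.


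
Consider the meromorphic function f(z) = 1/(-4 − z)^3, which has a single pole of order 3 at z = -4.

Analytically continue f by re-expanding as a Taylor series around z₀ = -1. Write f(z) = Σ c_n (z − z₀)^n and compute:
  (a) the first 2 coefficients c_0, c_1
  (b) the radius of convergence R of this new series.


Let w = z − z₀, so z = z₀ + w.
Then -4 − z = -4 − (z₀ + w) = (-4 − z₀) − w = -3 − w.
f(z) = 1/(-3 − w)^3 = (1/(-3)^3) · (1 − w/(-3))^{−3}.
By the binomial series (1−u)^{−3} = Σ_{n≥0} C(n+2, 2) u^n for |u|<1, with u = w/(-3):
  c_n = C(n+2, 2) / (-3)^(n+3).
  c_0 = 1/(-3)^3 = -1/27.
  c_1 = 3/(-3)^4 = 1/27.
The series is valid for |w/d| < 1, i.e. |z − z₀| < |d|.
Radius of convergence: R = |-4 − z₀| = |-3| = 3 (distance from z₀ to the singularity z = -4).

c_0 = -1/27, c_1 = 1/27; R = 3.


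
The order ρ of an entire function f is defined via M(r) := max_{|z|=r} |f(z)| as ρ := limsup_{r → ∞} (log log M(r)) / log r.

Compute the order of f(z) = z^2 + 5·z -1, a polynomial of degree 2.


|f(z)| ≤ Σ|c_k|·r^k = O(r^2) as r → ∞. Polynomial growth is O(e^{r^ε}) for every ε > 0 (since r^2/e^{r^ε} → 0), so ρ ≤ ε for all ε > 0, i.e. ρ = 0. Every nonconstant polynomial has order 0.
Therefore ρ = 0.

Order ρ = 0.


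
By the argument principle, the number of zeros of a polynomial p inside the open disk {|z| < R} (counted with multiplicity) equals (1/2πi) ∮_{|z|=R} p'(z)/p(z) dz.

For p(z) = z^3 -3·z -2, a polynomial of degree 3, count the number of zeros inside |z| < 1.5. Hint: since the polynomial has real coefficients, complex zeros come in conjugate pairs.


The zeros of p are: 2, -1, -1.
Their magnitudes are: 2, 1, 1.
Zeros with |z| < R = 1.5: -1, -1.
Count = 2.
By the argument principle, (1/2πi) ∮_{|z|=R} p'(z)/p(z) dz equals exactly this count.

Number of zeros inside |z| < 1.5: 2.


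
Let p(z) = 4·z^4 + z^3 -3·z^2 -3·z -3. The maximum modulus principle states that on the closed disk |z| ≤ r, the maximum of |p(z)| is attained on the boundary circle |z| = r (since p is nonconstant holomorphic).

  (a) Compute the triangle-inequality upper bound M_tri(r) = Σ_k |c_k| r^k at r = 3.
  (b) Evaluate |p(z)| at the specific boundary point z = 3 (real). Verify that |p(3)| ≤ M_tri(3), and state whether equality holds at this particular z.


Coefficients: c_0 = -3, c_1 = -3, c_2 = -3, c_3 = 1, c_4 = 4. Radius r = 3.
Part (a). Triangle bound: M_tri(r) = Σ_k |c_k| r^k
  = |-3|·3^0 + |-3|·3^1 + |-3|·3^2 + |1|·3^3 + |4|·3^4
  = 3 + 9 + 27 + 27 + 324 = 390.
This bounds M(r) := max_{|z|=r} |p(z)| from above; equality holds iff all terms c_k z^k can be made to align in phase at a single z on |z|=r.
Part (b). At z = 3 (real, on the circle |z| = r):
  p(3) = (-3)·3^0 + (-3)·3^1 + (-3)·3^2 + (1)·3^3 + (4)·3^4 = 312.
  |p(3)| = 312.
Check: |p(3)| = 312 ≤ 390 = M_tri(3). ✓ Equality does not hold at z = 3 (the coefficients have mixed signs, so the terms do not all align in phase there).

M_tri(3) = 390; |p(3)| = 312; equality at z=3: no.
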